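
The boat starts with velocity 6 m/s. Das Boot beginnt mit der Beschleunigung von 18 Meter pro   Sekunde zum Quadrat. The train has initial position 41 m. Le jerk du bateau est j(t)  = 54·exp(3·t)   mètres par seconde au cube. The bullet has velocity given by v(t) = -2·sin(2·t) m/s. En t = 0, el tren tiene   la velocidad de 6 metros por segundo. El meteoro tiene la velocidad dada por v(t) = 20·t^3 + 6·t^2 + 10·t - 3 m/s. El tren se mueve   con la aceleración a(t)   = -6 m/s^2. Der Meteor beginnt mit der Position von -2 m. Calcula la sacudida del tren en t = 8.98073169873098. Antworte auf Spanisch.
Partiendo de la aceleración a(t) = -6, tomamos 1 derivada. Tomando d/dt de a(t), encontramos j(t) = 0. Tenemos la sacudida j(t) = 0. Sustituyendo t = 8.98073169873098: j(8.98073169873098) = 0.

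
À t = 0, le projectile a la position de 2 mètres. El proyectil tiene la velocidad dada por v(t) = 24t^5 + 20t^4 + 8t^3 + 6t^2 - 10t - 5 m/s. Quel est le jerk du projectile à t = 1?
Nous devons dériver notre équation de la vitesse v(t) = 24·t^5 + 20·t^4 + 8·t^3 + 6·t^2 - 10·t - 5 2 fois. La dérivée de la vitesse donne l'accélération: a(t) = 120·t^4 + 80·t^3 + 24·t^2 + 12·t - 10. En dérivant l'accélération, nous obtenons le jerk: j(t) = 480·t^3 + 240·t^2 + 48·t + 12. Nous avons le jerk j(t) = 480·t^3 + 240·t^2 + 48·t + 12. En substituant t = 1: j(1) = 780.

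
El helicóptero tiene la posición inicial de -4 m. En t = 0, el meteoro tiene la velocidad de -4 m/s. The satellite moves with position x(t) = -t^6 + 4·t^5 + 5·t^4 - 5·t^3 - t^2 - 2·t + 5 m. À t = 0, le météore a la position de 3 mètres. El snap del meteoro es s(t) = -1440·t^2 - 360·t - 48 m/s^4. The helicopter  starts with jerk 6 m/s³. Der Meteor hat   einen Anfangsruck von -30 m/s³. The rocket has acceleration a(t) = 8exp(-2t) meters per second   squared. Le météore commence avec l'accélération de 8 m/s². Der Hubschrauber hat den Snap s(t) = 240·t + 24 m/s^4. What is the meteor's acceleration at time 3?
To find the answer, we compute 2 integrals of s(t) = -1440·t^2 - 360·t - 48. Taking ∫s(t)dt and applying j(0) = -30, we find j(t) = -480·t^3 - 180·t^2 - 48·t - 30. Integrating jerk and using the initial condition a(0) = 8, we get a(t) = -120·t^4 - 60·t^3 - 24·t^2 - 30·t + 8. Using a(t) = -120·t^4 - 60·t^3 - 24·t^2 - 30·t + 8 and substituting t = 3, we find a = -11638.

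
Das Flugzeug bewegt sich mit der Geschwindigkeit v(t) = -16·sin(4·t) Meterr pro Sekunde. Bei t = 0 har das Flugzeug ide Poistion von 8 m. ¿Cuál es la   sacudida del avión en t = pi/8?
Partiendo de la velocidad v(t) = -16·sin(4·t), tomamos 2 derivadas. Tomando d/dt de v(t), encontramos a(t) = -64·cos(4·t). Derivando la aceleración, obtenemos la sacudida: j(t) = 256·sin(4·t). Usando j(t) = 256·sin(4·t) y sustituyendo t = pi/8, encontramos j = 256.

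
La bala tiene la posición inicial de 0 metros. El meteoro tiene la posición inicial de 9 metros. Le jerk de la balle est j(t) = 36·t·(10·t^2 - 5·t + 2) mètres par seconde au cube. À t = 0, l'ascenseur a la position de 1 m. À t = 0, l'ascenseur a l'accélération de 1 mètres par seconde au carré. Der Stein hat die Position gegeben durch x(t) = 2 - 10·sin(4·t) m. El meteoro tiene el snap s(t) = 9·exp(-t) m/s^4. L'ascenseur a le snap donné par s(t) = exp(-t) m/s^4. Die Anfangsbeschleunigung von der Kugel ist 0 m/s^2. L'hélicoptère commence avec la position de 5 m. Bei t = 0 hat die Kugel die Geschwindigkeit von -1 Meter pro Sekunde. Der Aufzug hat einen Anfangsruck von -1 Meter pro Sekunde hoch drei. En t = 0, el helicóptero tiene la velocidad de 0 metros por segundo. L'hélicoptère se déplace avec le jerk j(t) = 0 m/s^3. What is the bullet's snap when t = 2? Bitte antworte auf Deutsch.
Ausgehend von dem Ruck j(t) = 36·t·(10·t^2 - 5·t + 2), nehmen wir 1 Ableitung. Mit d/dt von j(t) finden wir s(t) = 360·t^2 + 36·t·(20·t - 5) - 180·t + 72. Wir haben den Snap s(t) = 360·t^2 + 36·t·(20·t - 5) - 180·t + 72. Durch Einsetzen von t = 2: s(2) = 3672.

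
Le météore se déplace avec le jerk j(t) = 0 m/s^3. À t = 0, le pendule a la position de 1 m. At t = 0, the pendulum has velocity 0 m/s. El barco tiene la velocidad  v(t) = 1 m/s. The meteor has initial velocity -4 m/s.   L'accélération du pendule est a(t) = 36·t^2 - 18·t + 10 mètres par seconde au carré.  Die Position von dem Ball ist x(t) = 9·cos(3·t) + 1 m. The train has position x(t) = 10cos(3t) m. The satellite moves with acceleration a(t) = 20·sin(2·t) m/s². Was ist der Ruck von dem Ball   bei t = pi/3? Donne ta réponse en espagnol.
Debemos derivar nuestra ecuación de la posición x(t) = 9·cos(3·t) + 1 3 veces. Tomando d/dt de x(t), encontramos v(t) = -27·sin(3·t). La derivada de la velocidad da la aceleración: a(t) = -81·cos(3·t). La derivada de la aceleración da la sacudida: j(t) = 243·sin(3·t). Tenemos la sacudida j(t) = 243·sin(3·t). Sustituyendo t = pi/3: j(pi/3) = 0.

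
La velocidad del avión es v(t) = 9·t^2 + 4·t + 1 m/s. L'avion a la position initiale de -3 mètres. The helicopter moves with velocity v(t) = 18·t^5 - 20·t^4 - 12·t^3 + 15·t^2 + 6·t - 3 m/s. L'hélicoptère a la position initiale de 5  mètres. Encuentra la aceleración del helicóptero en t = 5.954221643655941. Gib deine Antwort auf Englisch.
To solve this, we need to take 1 derivative of our velocity equation v(t) = 18·t^5 - 20·t^4 - 12·t^3 + 15·t^2 + 6·t - 3. The derivative of velocity gives acceleration: a(t) = 90·t^4 - 80·t^3 - 36·t^2 + 30·t + 6. We have acceleration a(t) = 90·t^4 - 80·t^3 - 36·t^2 + 30·t + 6. Substituting t = 5.954221643655941: a(5.954221643655941) = 95141.6501562857.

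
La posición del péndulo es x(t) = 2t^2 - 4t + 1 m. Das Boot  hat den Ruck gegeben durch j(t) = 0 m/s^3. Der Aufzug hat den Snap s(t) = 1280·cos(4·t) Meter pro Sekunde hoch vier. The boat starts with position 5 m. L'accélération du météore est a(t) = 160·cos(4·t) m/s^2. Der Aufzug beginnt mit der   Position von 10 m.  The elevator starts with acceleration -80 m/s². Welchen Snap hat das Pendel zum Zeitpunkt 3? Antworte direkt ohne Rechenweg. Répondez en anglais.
s(3) = 0.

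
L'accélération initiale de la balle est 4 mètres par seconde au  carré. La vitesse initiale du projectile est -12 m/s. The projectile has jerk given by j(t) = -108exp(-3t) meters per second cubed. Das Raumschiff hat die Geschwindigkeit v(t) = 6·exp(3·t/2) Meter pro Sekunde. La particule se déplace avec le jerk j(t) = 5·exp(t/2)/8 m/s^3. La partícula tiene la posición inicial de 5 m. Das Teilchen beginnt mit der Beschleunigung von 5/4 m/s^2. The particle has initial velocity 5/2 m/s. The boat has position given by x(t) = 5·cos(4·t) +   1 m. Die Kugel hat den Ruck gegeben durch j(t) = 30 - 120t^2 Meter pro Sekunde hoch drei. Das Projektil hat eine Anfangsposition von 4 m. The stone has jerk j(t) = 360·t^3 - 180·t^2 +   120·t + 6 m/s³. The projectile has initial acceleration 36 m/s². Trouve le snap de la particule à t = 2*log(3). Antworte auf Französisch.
Nous devons dériver notre équation du jerk j(t) = 5·exp(t/2)/8 1 fois. La dérivée du jerk donne le snap: s(t) = 5·exp(t/2)/16. Nous avons le snap s(t) = 5·exp(t/2)/16. En substituant t = 2*log(3): s(2*log(3)) = 15/16.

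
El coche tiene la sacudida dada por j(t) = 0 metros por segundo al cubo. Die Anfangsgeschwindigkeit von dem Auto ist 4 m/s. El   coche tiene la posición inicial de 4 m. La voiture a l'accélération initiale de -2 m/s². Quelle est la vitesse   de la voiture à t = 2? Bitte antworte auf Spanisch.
Necesitamos integrar nuestra ecuación de la sacudida j(t) = 0 2 veces. Tomando ∫j(t)dt y aplicando a(0) = -2, encontramos a(t) = -2. Tomando ∫a(t)dt y aplicando v(0) = 4, encontramos v(t) = 4 - 2·t. Tenemos la velocidad v(t) = 4 - 2·t. Sustituyendo t = 2: v(2) = 0.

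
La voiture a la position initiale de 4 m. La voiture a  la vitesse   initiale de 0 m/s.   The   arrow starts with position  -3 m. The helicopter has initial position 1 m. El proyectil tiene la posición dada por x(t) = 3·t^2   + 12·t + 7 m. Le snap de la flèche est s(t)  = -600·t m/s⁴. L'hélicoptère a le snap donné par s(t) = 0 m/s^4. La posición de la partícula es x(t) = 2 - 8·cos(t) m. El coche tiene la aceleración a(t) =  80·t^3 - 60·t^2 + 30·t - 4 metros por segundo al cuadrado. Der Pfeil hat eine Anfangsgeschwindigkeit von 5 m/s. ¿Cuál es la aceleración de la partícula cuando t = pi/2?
Partiendo de la posición x(t) = 2 - 8·cos(t), tomamos 2 derivadas. Tomando d/dt de x(t), encontramos v(t) = 8·sin(t). La derivada de la velocidad da la aceleración: a(t) = 8·cos(t). De la ecuación de la aceleración a(t) = 8·cos(t), sustituimos t = pi/2 para obtener a = 0.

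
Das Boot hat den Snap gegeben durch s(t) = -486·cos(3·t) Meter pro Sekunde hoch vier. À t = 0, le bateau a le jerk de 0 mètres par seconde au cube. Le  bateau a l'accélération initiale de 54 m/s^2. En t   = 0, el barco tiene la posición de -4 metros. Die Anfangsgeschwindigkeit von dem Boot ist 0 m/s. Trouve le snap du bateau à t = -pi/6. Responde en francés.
En utilisant s(t) = -486·cos(3·t) et en substituant t = -pi/6, nous trouvons s = 0.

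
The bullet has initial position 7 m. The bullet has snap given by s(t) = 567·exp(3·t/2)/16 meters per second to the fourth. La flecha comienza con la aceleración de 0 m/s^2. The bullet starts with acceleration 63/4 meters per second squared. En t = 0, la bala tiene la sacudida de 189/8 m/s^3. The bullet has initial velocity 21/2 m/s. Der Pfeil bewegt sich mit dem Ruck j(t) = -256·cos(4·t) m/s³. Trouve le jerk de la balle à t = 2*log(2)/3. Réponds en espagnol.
Partiendo del snap s(t) = 567·exp(3·t/2)/16, tomamos 1 antiderivada. Integrando el snap y usando la condición inicial j(0) = 189/8, obtenemos j(t) = 189·exp(3·t/2)/8. Usando j(t) = 189·exp(3·t/2)/8 y sustituyendo t = 2*log(2)/3, encontramos j = 189/4.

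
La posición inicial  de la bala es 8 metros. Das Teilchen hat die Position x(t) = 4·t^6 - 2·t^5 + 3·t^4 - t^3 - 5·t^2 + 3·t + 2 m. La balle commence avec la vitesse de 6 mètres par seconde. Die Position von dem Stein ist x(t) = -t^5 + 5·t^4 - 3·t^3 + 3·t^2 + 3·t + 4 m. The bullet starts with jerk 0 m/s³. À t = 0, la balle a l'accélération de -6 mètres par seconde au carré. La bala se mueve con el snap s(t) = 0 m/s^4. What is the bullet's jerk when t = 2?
Starting from snap s(t) = 0, we take 1 integral. The integral of snap, with j(0) = 0, gives jerk: j(t) = 0. From the given jerk equation j(t) = 0, we substitute t = 2 to get j = 0.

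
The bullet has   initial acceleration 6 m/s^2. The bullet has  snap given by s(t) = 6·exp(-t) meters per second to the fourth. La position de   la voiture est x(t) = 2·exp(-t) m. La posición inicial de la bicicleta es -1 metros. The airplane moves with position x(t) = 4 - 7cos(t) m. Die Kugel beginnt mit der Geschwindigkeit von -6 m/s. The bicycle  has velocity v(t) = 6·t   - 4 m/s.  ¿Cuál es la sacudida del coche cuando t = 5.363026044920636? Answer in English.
We must differentiate our position equation x(t) = 2·exp(-t) 3 times. Differentiating position, we get velocity: v(t) = -2·exp(-t). Differentiating velocity, we get acceleration: a(t) = 2·exp(-t). Taking d/dt of a(t), we find j(t) = -2·exp(-t). We have jerk j(t) = -2·exp(-t). Substituting t = 5.363026044920636: j(5.363026044920636) = -0.00937340491163337.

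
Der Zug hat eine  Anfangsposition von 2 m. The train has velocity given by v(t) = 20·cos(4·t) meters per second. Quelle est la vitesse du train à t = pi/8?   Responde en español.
De la ecuación de la velocidad v(t) = 20·cos(4·t), sustituimos t = pi/8 para obtener v = 0.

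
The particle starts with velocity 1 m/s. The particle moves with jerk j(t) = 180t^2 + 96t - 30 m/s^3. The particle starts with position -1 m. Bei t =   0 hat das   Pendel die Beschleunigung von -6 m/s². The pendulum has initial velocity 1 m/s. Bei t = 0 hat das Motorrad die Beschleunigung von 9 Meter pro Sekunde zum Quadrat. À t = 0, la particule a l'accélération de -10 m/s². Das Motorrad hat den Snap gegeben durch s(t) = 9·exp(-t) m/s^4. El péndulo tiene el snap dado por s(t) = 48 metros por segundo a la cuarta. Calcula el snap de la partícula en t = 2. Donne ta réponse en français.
En partant du jerk j(t) = 180·t^2 + 96·t - 30, nous prenons 1 dérivée. En dérivant le jerk, nous obtenons le snap: s(t) = 360·t + 96. En utilisant s(t) = 360·t + 96 et en substituant t = 2, nous trouvons s = 816.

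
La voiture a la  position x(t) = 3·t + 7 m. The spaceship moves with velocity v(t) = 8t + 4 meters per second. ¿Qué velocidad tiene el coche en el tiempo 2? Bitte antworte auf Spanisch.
Partiendo de la posición x(t) = 3·t + 7, tomamos 1 derivada. Derivando la posición, obtenemos la velocidad: v(t) = 3. De la ecuación de la velocidad v(t) = 3, sustituimos t = 2 para obtener v = 3.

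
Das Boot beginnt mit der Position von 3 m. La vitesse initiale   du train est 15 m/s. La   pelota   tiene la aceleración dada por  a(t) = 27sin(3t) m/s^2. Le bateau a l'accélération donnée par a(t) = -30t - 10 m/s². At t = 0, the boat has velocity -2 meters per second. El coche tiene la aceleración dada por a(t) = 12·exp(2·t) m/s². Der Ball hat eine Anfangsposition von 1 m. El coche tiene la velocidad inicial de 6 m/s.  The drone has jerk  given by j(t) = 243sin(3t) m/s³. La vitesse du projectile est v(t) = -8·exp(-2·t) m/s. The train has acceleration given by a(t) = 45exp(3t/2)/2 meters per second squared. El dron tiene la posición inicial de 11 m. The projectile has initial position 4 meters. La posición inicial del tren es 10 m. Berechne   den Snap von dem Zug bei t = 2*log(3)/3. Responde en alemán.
Wir müssen unsere Gleichung für die Beschleunigung a(t) = 45·exp(3·t/2)/2 2-mal ableiten. Durch Ableiten von der Beschleunigung erhalten wir den Ruck: j(t) = 135·exp(3·t/2)/4. Mit d/dt von j(t) finden wir s(t) = 405·exp(3·t/2)/8. Mit s(t) = 405·exp(3·t/2)/8 und Einsetzen von t = 2*log(3)/3, finden wir s = 1215/8.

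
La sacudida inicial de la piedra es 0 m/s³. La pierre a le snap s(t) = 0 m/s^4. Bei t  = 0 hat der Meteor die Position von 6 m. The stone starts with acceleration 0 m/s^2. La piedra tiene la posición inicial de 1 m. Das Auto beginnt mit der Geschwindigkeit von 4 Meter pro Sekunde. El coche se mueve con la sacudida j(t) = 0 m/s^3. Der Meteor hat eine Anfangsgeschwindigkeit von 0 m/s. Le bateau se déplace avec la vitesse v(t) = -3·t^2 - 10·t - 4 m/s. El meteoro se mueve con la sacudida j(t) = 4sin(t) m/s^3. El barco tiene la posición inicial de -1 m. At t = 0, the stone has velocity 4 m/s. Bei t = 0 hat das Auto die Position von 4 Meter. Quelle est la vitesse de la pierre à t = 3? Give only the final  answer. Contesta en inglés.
At t = 3, v = 4.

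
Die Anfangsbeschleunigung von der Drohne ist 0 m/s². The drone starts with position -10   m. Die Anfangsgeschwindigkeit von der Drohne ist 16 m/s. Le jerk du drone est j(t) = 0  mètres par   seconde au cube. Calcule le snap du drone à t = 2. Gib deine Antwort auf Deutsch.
Wir müssen unsere Gleichung für den Ruck j(t) = 0 1-mal ableiten. Die Ableitung von dem Ruck ergibt den Snap: s(t) = 0. Wir haben den Snap s(t) = 0. Durch Einsetzen von t = 2: s(2) = 0.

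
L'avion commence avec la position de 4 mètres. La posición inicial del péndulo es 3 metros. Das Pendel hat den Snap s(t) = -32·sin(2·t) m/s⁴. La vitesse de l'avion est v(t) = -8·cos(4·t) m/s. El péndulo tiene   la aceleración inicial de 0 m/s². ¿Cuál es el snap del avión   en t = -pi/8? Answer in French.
Pour résoudre ceci, nous devons prendre 3 dérivées de notre équation de la vitesse v(t) = -8·cos(4·t). En dérivant la vitesse, nous obtenons l'accélération: a(t) = 32·sin(4·t). En dérivant l'accélération, nous obtenons le jerk: j(t) = 128·cos(4·t). En dérivant le jerk, nous obtenons le snap: s(t) = -512·sin(4·t). Nous avons le snap s(t) = -512·sin(4·t). En substituant t = -pi/8: s(-pi/8) = 512.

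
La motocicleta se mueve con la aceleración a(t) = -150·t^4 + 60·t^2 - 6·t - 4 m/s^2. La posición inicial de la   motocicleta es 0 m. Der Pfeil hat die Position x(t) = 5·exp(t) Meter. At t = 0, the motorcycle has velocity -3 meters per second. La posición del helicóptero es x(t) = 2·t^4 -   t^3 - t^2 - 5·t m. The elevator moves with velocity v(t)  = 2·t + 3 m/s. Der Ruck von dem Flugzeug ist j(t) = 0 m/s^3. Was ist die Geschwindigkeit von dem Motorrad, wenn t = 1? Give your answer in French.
En partant de l'accélération a(t) = -150·t^4 + 60·t^2 - 6·t - 4, nous prenons 1 intégrale. La primitive de l'accélération, avec v(0) = -3, donne la vitesse: v(t) = -30·t^5 + 20·t^3 - 3·t^2 - 4·t - 3. Nous avons la vitesse v(t) = -30·t^5 + 20·t^3 - 3·t^2 - 4·t - 3. En substituant t = 1: v(1) = -20.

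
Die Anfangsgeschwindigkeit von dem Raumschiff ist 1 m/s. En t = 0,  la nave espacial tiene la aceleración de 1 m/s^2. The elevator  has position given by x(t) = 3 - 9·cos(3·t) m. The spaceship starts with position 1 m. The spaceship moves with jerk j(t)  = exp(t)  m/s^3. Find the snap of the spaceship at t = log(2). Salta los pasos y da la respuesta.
s(log(2)) = 2.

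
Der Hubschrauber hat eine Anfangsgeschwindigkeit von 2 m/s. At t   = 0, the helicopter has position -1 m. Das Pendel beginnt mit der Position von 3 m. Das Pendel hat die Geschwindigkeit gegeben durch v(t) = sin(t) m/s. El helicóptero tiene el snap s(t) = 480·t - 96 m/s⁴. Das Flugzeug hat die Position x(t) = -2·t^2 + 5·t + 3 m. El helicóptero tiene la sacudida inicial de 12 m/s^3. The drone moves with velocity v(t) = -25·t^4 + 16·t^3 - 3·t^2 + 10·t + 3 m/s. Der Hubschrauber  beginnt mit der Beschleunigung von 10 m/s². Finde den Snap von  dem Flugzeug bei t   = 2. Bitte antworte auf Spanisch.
Partiendo de la posición x(t) = -2·t^2 + 5·t + 3, tomamos 4 derivadas. La derivada de la posición da la velocidad: v(t) = 5 - 4·t. Derivando la velocidad, obtenemos la aceleración: a(t) = -4. La derivada de la aceleración da la sacudida: j(t) = 0. La derivada de la sacudida da el snap: s(t) = 0. De la ecuación del snap s(t) = 0, sustituimos t = 2 para obtener s = 0.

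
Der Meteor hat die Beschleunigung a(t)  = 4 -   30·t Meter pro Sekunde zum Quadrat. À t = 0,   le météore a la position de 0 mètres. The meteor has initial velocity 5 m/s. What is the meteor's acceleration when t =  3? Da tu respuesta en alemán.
Mit a(t) = 4 - 30·t und Einsetzen von t = 3, finden wir a = -86.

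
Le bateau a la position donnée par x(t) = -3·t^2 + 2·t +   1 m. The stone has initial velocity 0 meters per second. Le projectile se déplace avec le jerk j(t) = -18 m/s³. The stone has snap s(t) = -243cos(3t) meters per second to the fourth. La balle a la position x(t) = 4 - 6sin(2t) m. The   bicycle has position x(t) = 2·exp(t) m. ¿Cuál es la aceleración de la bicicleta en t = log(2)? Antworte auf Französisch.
Nous devons dériver notre équation de la position x(t) = 2·exp(t) 2 fois. La dérivée de la position donne la vitesse: v(t) = 2·exp(t). En prenant d/dt de v(t), nous trouvons a(t) = 2·exp(t). En utilisant a(t) = 2·exp(t) et en substituant t = log(2), nous trouvons a = 4.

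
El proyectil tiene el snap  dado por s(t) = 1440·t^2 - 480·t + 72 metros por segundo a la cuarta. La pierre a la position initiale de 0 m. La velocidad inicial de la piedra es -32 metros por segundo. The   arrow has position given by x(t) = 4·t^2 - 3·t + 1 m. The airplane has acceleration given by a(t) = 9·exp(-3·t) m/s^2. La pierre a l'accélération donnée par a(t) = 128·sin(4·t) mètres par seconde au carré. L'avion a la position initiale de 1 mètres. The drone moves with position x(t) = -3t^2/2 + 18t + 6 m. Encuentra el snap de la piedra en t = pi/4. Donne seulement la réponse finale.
En t = pi/4, s = 0.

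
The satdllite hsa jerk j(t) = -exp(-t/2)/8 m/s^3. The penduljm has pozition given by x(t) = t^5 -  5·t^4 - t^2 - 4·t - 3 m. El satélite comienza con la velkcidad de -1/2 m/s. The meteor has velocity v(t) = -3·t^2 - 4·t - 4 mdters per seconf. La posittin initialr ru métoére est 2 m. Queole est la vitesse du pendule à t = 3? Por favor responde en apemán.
Ausgehend von der Position x(t) = t^5 - 5·t^4 - t^2 - 4·t - 3, nehmen wir 1 Ableitung. Die Ableitung von der Position ergibt die Geschwindigkeit: v(t) = 5·t^4 - 20·t^3 - 2·t - 4. Mit v(t) = 5·t^4 - 20·t^3 - 2·t - 4 und Einsetzen von t = 3, finden wir v = -145.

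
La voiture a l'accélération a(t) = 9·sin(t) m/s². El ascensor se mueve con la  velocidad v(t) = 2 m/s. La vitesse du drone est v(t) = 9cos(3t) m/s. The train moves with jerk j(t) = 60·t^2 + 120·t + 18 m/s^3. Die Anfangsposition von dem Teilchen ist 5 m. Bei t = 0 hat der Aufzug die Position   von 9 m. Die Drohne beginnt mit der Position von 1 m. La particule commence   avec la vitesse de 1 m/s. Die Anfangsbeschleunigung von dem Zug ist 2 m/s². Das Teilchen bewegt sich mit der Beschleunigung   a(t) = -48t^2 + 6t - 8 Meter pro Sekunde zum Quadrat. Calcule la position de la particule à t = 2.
Pour résoudre ceci, nous devons prendre 2 intégrales de notre équation de l'accélération a(t) = -48·t^2 + 6·t - 8. La primitive de l'accélération, avec v(0) = 1, donne la vitesse: v(t) = -16·t^3 + 3·t^2 - 8·t + 1. La primitive de la vitesse est la position. En utilisant x(0) = 5, nous obtenons x(t) = -4·t^4 + t^3 - 4·t^2 + t + 5. De l'équation de la position x(t) = -4·t^4 + t^3 - 4·t^2 + t + 5, nous substituons t = 2 pour obtenir x = -65.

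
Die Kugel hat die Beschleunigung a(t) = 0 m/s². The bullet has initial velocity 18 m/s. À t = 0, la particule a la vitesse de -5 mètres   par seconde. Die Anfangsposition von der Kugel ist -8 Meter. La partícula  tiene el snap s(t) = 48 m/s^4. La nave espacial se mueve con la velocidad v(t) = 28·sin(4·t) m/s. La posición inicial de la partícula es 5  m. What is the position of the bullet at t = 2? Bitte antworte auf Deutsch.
Um dies zu lösen, müssen wir 2 Integrale unserer Gleichung für die Beschleunigung a(t) = 0 finden. Mit ∫a(t)dt und Anwendung von v(0) = 18, finden wir v(t) = 18. Mit ∫v(t)dt und Anwendung von x(0) = -8, finden wir x(t) = 18·t - 8. Mit x(t) = 18·t - 8 und Einsetzen von t = 2, finden wir x = 28.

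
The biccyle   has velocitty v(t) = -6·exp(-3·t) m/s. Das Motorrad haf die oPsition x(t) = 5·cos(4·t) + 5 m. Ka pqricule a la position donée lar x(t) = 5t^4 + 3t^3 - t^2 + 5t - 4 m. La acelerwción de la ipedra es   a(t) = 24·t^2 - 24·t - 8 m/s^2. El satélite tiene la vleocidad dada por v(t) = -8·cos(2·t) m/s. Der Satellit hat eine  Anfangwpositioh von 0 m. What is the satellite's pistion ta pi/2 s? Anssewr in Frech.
Pour résoudre ceci, nous devons prendre 1 primitive de notre équation de la vitesse v(t) = -8·cos(2·t). L'intégrale de la vitesse est la position. En utilisant x(0) = 0, nous obtenons x(t) = -4·sin(2·t). De l'équation de la position x(t) = -4·sin(2·t), nous substituons t = pi/2 pour obtenir x = 0.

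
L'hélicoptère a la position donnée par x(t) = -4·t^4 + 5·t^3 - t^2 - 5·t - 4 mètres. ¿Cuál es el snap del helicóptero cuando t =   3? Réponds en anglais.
Starting from position x(t) = -4·t^4 + 5·t^3 - t^2 - 5·t - 4, we take 4 derivatives. Taking d/dt of x(t), we find v(t) = -16·t^3 + 15·t^2 - 2·t - 5. The derivative of velocity gives acceleration: a(t) = -48·t^2 + 30·t - 2. Taking d/dt of a(t), we find j(t) = 30 - 96·t. The derivative of jerk gives snap: s(t) = -96. We have snap s(t) = -96. Substituting t = 3: s(3) = -96.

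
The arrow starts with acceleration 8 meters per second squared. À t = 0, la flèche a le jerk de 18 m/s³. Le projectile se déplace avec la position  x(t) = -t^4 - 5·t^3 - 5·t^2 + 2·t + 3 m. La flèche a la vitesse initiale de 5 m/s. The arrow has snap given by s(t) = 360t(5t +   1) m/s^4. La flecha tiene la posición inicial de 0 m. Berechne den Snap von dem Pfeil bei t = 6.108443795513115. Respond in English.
We have snap s(t) = 360·t·(5·t + 1). Substituting t = 6.108443795513115: s(6.108443795513115) = 69362.5938516815.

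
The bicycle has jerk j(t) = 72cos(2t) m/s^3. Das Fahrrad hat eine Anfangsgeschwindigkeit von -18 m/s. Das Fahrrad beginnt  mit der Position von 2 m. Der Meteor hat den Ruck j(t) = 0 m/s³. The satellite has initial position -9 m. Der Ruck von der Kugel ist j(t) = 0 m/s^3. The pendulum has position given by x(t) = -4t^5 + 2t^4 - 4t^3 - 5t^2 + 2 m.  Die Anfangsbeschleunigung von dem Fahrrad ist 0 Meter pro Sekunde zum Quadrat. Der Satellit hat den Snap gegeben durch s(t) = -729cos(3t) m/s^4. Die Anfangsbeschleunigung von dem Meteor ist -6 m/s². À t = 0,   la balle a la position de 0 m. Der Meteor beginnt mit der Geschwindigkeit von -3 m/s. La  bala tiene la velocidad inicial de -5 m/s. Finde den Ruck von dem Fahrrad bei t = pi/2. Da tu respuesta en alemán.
Aus der Gleichung für den Ruck j(t) = 72·cos(2·t), setzen wir t = pi/2 ein und erhalten j = -72.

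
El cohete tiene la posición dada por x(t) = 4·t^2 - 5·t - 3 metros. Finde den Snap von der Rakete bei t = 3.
Um dies zu lösen, müssen wir 4 Ableitungen unserer Gleichung für die Position x(t) = 4·t^2 - 5·t - 3 nehmen. Mit d/dt von x(t) finden wir v(t) = 8·t - 5. Die Ableitung von der Geschwindigkeit ergibt die Beschleunigung: a(t) = 8. Mit d/dt von a(t) finden wir j(t) = 0. Mit d/dt von j(t) finden wir s(t) = 0. Wir haben den Snap s(t) = 0. Durch Einsetzen von t = 3: s(3) = 0.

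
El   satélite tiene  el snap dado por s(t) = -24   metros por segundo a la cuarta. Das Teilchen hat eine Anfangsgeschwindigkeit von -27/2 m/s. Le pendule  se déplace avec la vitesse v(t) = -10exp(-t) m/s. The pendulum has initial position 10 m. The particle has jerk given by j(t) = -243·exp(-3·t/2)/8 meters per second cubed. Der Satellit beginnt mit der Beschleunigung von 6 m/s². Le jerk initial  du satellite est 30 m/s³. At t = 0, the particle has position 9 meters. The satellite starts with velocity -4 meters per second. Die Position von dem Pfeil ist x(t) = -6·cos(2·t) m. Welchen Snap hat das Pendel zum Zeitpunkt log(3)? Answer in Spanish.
Partiendo de la velocidad v(t) = -10·exp(-t), tomamos 3 derivadas. Tomando d/dt de v(t), encontramos a(t) = 10·exp(-t). Derivando la aceleración, obtenemos la sacudida: j(t) = -10·exp(-t). Tomando d/dt de j(t), encontramos s(t) = 10·exp(-t). Usando s(t) = 10·exp(-t) y sustituyendo t = log(3), encontramos s = 10/3.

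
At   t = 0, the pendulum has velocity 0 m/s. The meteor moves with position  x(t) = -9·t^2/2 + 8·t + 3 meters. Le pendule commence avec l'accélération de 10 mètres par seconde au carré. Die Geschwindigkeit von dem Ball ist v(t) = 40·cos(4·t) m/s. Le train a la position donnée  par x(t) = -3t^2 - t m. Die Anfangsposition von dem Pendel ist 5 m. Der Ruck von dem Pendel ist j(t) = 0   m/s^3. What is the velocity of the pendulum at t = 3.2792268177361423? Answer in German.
Ausgehend von dem Ruck j(t) = 0, nehmen wir 2 Stammfunktionen. Mit ∫j(t)dt und Anwendung von a(0) = 10, finden wir a(t) = 10. Mit ∫a(t)dt und Anwendung von v(0) = 0, finden wir v(t) = 10·t. Mit v(t) = 10·t und Einsetzen von t = 3.2792268177361423, finden wir v = 32.7922681773614.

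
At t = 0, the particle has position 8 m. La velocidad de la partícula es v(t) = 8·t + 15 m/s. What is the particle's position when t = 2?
We must find the antiderivative of our velocity equation v(t) = 8·t + 15 1 time. Taking ∫v(t)dt and applying x(0) = 8, we find x(t) = 4·t^2 + 15·t + 8. We have position x(t) = 4·t^2 + 15·t + 8. Substituting t = 2: x(2) = 54.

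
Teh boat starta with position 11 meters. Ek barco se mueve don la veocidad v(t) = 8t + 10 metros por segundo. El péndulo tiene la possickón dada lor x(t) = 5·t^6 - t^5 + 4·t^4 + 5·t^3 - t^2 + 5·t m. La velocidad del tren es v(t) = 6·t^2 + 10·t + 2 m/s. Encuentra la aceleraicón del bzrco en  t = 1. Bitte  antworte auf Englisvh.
We must differentiate our velocity equation v(t) = 8·t + 10 1 time. Differentiating velocity, we get acceleration: a(t) = 8. From the given acceleration equation a(t) = 8, we substitute t = 1 to get a = 8.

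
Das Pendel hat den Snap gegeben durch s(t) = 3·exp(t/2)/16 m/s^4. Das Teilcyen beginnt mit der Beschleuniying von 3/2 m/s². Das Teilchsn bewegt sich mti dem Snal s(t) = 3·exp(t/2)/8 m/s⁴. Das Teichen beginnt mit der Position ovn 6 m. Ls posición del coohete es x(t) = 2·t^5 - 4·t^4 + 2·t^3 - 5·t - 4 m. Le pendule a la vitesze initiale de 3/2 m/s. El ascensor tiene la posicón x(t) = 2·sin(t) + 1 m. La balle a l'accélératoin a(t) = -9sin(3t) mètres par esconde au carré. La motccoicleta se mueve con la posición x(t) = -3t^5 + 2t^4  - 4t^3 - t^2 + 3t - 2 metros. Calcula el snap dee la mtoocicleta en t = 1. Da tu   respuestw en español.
Partiendo de la posición x(t) = -3·t^5 + 2·t^4 - 4·t^3 - t^2 + 3·t - 2, tomamos 4 derivadas. Tomando d/dt de x(t), encontramos v(t) = -15·t^4 + 8·t^3 - 12·t^2 - 2·t + 3. Derivando la velocidad, obtenemos la aceleración: a(t) = -60·t^3 + 24·t^2 - 24·t - 2. La derivada de la aceleración da la sacudida: j(t) = -180·t^2 + 48·t - 24. Derivando la sacudida, obtenemos el snap: s(t) = 48 - 360·t. Tenemos el snap s(t) = 48 - 360·t. Sustituyendo t = 1: s(1) = -312.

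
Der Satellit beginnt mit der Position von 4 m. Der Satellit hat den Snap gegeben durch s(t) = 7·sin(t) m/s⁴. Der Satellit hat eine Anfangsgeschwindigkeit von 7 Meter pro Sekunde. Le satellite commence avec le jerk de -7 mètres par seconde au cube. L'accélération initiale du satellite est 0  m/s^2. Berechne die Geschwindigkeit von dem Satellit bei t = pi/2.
Wir müssen die Stammfunktion unserer Gleichung für den Snap s(t) = 7·sin(t) 3-mal finden. Die Stammfunktion von dem Snap ist der Ruck. Mit j(0) = -7 erhalten wir j(t) = -7·cos(t). Die Stammfunktion von dem Ruck ist die Beschleunigung. Mit a(0) = 0 erhalten wir a(t) = -7·sin(t). Das Integral von der Beschleunigung, mit v(0) = 7, ergibt die Geschwindigkeit: v(t) = 7·cos(t). Wir haben die Geschwindigkeit v(t) = 7·cos(t). Durch Einsetzen von t = pi/2: v(pi/2) = 0.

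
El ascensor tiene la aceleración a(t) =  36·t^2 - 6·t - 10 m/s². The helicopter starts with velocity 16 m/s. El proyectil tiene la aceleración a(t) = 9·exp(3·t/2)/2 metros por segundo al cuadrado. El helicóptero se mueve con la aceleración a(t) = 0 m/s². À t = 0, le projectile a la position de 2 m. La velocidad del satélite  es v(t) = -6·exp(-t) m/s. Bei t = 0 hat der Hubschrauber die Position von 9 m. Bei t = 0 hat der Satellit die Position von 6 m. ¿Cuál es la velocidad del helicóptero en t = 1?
Necesitamos integrar nuestra ecuación de la aceleración a(t) = 0 1 vez. Integrando la aceleración y usando la condición inicial v(0) = 16, obtenemos v(t) = 16. De la ecuación de la velocidad v(t) = 16, sustituimos t = 1 para obtener v = 16.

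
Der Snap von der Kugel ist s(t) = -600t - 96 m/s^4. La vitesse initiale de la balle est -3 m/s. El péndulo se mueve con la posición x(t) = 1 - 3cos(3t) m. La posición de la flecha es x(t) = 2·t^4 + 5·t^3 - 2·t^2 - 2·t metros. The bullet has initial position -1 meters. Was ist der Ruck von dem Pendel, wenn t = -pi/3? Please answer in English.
Starting from position x(t) = 1 - 3·cos(3·t), we take 3 derivatives. Taking d/dt of x(t), we find v(t) = 9·sin(3·t). Differentiating velocity, we get acceleration: a(t) = 27·cos(3·t). Differentiating acceleration, we get jerk: j(t) = -81·sin(3·t). From the given jerk equation j(t) = -81·sin(3·t), we substitute t = -pi/3 to get j = 0.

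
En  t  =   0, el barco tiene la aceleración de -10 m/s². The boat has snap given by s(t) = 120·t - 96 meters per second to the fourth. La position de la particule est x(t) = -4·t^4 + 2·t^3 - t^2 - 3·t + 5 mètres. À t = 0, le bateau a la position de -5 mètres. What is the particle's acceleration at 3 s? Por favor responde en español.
Partiendo de la posición x(t) = -4·t^4 + 2·t^3 - t^2 - 3·t + 5, tomamos 2 derivadas. Tomando d/dt de x(t), encontramos v(t) = -16·t^3 + 6·t^2 - 2·t - 3. La derivada de la velocidad da la aceleración: a(t) = -48·t^2 + 12·t - 2. Usando a(t) = -48·t^2 + 12·t - 2 y sustituyendo t = 3, encontramos a = -398.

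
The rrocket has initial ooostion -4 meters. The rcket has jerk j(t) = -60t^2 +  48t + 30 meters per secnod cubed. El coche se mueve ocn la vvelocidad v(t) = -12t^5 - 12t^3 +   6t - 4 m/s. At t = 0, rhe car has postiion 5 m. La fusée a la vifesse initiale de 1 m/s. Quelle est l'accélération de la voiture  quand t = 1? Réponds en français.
Pour résoudre ceci, nous devons prendre 1 dérivée de notre équation de la vitesse v(t) = -12·t^5 - 12·t^3 + 6·t - 4. La dérivée de la vitesse donne l'accélération: a(t) = -60·t^4 - 36·t^2 + 6. Nous avons l'accélération a(t) = -60·t^4 - 36·t^2 + 6. En substituant t = 1: a(1) = -90.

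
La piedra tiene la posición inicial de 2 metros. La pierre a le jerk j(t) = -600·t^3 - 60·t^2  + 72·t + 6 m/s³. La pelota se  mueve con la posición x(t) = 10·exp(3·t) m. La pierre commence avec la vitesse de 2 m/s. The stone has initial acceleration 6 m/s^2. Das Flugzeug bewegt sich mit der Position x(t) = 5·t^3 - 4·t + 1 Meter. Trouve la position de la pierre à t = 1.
En partant du jerk j(t) = -600·t^3 - 60·t^2 + 72·t + 6, nous prenons 3 intégrales. En prenant ∫j(t)dt et en appliquant a(0) = 6, nous trouvons a(t) = -150·t^4 - 20·t^3 + 36·t^2 + 6·t + 6. En intégrant l'accélération et en utilisant la condition initiale v(0) = 2, nous obtenons v(t) = -30·t^5 - 5·t^4 + 12·t^3 + 3·t^2 + 6·t + 2. La primitive de la vitesse est la position. En utilisant x(0) = 2, nous obtenons x(t) = -5·t^6 - t^5 + 3·t^4 + t^3 + 3·t^2 + 2·t + 2. De l'équation de la position x(t) = -5·t^6 - t^5 + 3·t^4 + t^3 + 3·t^2 + 2·t + 2, nous substituons t = 1 pour obtenir x = 5.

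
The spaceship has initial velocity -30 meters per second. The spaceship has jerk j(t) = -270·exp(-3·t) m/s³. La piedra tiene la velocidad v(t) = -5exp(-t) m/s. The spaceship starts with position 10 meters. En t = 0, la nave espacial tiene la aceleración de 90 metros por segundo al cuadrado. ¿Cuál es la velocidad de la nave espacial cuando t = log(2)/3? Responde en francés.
Pour résoudre ceci, nous devons prendre 2 primitives de notre équation du jerk j(t) = -270·exp(-3·t). La primitive du jerk, avec a(0) = 90, donne l'accélération: a(t) = 90·exp(-3·t). La primitive de l'accélération est la vitesse. En utilisant v(0) = -30, nous obtenons v(t) = -30·exp(-3·t). En utilisant v(t) = -30·exp(-3·t) et en substituant t = log(2)/3, nous trouvons v = -15.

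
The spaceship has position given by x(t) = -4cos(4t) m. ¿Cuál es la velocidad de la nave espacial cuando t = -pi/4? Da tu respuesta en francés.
Pour résoudre ceci, nous devons prendre 1 dérivée de notre équation de la position x(t) = -4·cos(4·t). La dérivée de la position donne la vitesse: v(t) = 16·sin(4·t). Nous avons la vitesse v(t) = 16·sin(4·t). En substituant t = -pi/4: v(-pi/4) = 0.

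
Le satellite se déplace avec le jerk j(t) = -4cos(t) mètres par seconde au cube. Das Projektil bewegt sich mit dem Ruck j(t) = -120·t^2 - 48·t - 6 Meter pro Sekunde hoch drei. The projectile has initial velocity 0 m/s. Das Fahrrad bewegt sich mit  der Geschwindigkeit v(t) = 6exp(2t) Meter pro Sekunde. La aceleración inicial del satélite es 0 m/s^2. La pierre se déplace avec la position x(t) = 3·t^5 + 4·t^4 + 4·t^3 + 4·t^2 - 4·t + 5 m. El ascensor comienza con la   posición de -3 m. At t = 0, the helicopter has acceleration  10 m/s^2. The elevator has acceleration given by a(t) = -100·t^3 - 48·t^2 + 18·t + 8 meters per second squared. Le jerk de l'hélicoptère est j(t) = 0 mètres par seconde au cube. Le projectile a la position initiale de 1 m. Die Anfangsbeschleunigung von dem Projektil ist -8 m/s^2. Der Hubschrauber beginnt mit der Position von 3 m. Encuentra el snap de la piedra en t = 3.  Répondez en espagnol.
Para resolver esto, necesitamos tomar 4 derivadas de nuestra ecuación de la posición x(t) = 3·t^5 + 4·t^4 + 4·t^3 + 4·t^2 - 4·t + 5. Tomando d/dt de x(t), encontramos v(t) = 15·t^4 + 16·t^3 + 12·t^2 + 8·t - 4. Tomando d/dt de v(t), encontramos a(t) = 60·t^3 + 48·t^2 + 24·t + 8. La derivada de la aceleración da la sacudida: j(t) = 180·t^2 + 96·t + 24. La derivada de la sacudida da el snap: s(t) = 360·t + 96. Tenemos el snap s(t) = 360·t + 96. Sustituyendo t = 3: s(3) = 1176.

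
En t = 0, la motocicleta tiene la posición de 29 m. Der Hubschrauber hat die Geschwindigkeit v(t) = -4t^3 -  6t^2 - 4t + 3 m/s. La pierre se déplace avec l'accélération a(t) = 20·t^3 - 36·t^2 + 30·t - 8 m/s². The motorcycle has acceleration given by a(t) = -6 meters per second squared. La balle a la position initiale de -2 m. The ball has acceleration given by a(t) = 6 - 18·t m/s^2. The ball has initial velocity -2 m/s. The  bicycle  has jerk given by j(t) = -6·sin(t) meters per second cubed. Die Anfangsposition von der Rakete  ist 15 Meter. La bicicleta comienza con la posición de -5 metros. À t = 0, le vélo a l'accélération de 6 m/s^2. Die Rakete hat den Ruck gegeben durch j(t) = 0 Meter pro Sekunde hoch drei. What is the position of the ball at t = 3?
We need to integrate our acceleration equation a(t) = 6 - 18·t 2 times. The antiderivative of acceleration, with v(0) = -2, gives velocity: v(t) = -9·t^2 + 6·t - 2. Taking ∫v(t)dt and applying x(0) = -2, we find x(t) = -3·t^3 + 3·t^2 - 2·t - 2. From the given position equation x(t) = -3·t^3 + 3·t^2 - 2·t - 2, we substitute t = 3 to get x = -62.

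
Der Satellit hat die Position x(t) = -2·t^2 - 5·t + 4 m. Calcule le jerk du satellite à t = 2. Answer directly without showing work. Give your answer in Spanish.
La respuesta es 0.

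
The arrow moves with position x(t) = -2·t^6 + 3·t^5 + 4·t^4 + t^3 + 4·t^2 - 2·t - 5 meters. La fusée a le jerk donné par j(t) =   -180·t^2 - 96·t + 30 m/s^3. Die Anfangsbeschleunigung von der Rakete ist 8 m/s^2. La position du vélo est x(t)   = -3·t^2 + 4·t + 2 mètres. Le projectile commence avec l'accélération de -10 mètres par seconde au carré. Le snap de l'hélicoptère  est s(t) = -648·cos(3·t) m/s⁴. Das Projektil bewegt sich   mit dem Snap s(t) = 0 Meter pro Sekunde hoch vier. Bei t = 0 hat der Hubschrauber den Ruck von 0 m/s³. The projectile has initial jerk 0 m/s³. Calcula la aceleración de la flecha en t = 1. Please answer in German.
Ausgehend von der Position x(t) = -2·t^6 + 3·t^5 + 4·t^4 + t^3 + 4·t^2 - 2·t - 5, nehmen wir 2 Ableitungen. Die Ableitung von der Position ergibt die Geschwindigkeit: v(t) = -12·t^5 + 15·t^4 + 16·t^3 + 3·t^2 + 8·t - 2. Durch Ableiten von der Geschwindigkeit erhalten wir die Beschleunigung: a(t) = -60·t^4 + 60·t^3 + 48·t^2 + 6·t + 8. Mit a(t) = -60·t^4 + 60·t^3 + 48·t^2 + 6·t + 8 und Einsetzen von t = 1, finden wir a = 62.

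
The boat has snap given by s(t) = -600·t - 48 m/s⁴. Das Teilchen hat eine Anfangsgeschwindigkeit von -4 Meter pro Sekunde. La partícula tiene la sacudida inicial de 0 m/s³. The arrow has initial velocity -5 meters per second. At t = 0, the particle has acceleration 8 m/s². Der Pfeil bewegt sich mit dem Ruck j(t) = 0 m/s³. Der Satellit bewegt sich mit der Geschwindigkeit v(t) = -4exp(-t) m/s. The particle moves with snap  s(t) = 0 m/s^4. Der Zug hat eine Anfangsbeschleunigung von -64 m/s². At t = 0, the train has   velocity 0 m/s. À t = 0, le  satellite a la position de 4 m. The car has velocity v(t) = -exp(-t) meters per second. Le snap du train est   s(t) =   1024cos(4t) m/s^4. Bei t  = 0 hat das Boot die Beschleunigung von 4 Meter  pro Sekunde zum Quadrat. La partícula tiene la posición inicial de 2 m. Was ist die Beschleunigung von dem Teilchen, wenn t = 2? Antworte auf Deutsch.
Um dies zu lösen, müssen wir 2 Stammfunktionen unserer Gleichung für den Snap s(t) = 0 finden. Mit ∫s(t)dt und Anwendung von j(0) = 0, finden wir j(t) = 0. Durch Integration von dem Ruck und Verwendung der Anfangsbedingung a(0) = 8, erhalten wir a(t) = 8. Mit a(t) = 8 und Einsetzen von t = 2, finden wir a = 8.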